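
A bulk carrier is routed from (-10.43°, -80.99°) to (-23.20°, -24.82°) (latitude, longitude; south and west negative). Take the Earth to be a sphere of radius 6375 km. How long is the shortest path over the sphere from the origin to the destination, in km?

cos σ = sin φ₁ sin φ₂ + cos φ₁ cos φ₂ cos Δλ
      = sin(-10.43°)sin(-23.20°) + cos(-10.43°)cos(-23.20°)cos(56.17°) = 0.5746
σ = 54.930° → d = Rσ = 6375·0.95871 = 6112 km

6112 km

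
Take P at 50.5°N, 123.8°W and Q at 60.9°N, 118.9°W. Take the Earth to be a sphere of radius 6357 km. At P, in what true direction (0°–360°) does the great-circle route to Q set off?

12.9°

N = sin Δλ·cos φ₂ = +0.0415;  D = cos φ₁ sin φ₂ − sin φ₁ cos φ₂ cos Δλ = +0.1819
initial course = atan2(N, D) = 12.86°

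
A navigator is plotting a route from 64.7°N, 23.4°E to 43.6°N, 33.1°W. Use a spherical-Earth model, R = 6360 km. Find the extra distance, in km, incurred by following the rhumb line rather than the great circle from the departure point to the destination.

117 km

Great circle: cos σ = sin φ₁ sin φ₂ + cos φ₁ cos φ₂ cos Δλ,  σ = 0.6530 rad → d_gc = 4152.8 km
Rhumb line: Δψ = -0.6469, q = Δφ/Δψ = 0.5693, d_rh = R√(Δφ²+q²Δλ²) = 4270.0 km
Excess = 4270.0 − 4152.8 = 117.2 ≈ 117 km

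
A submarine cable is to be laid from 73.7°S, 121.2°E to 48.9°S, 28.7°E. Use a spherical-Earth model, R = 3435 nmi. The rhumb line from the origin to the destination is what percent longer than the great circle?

Great circle: σ = 0.7738 rad → d_gc = Rσ = 2658.2 nmi
Rhumb: Δφ = +0.4328, Δλ = -1.6144, Δψ = +0.9623, q = Δφ/Δψ = 0.4498 → d_rh = R√(Δφ²+q²Δλ²) = 2903.9 nmi
Excess = (2903.9 − 2658.2) / 2658.2 = 245.7 / 2658.2 = 9.24% ≈ 9.2%

9.2%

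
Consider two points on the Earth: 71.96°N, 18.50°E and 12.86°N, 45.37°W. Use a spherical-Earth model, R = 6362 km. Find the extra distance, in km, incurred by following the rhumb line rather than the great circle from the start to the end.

220 km

Great circle: cos σ = sin φ₁ sin φ₂ + cos φ₁ cos φ₂ cos Δλ,  σ = 1.2190 rad → d_gc = 7755.2 km
Rhumb line: Δψ = -1.6141, q = Δφ/Δψ = 0.6390, d_rh = R√(Δφ²+q²Δλ²) = 7975.2 km
Excess = 7975.2 − 7755.2 = 220.0 ≈ 220 km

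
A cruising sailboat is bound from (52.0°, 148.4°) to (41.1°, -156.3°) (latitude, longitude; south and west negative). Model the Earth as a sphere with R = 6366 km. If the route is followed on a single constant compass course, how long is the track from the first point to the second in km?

Rhumb course C = atan2(Δλ, Δψ) with Δψ = ln[tan(π/4+φ₂/2)/tan(π/4+φ₁/2)] = -0.2780, Δλ = +0.9652 → C = 106.07°
d = R·|Δφ| / |cos C| = 6366·0.19024 / 0.27677 = 4376 km

4376 km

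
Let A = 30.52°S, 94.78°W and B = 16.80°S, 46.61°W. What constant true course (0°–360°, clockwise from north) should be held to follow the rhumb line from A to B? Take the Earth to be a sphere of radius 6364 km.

Δψ = ln[tan(π/4+φ₂/2)/tan(π/4+φ₁/2)] = +0.2623
Δλ = +0.8407 rad (taken the short way round)
course = atan2(Δλ, Δψ) = 72.67°

72.7°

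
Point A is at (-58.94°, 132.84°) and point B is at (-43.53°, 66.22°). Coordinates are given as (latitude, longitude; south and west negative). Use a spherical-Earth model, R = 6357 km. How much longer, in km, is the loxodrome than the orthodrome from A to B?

Great circle: cos σ = sin φ₁ sin φ₂ + cos φ₁ cos φ₂ cos Δλ,  σ = 0.7401 rad → d_gc = 4704.6 km
Rhumb line: Δψ = +0.4350, q = Δφ/Δψ = 0.6183, d_rh = R√(Δφ²+q²Δλ²) = 4879.5 km
Excess = 4879.5 − 4704.6 = 174.9 ≈ 175 km

175 km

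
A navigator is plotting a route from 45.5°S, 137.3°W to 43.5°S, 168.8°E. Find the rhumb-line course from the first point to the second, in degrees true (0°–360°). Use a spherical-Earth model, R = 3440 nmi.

Δψ = ln[tan(π/4+φ₂/2)/tan(π/4+φ₁/2)] = +0.0489
Δλ = -0.9407 rad (taken the short way round)
course = atan2(Δλ, Δψ) = 272.98°

273.0°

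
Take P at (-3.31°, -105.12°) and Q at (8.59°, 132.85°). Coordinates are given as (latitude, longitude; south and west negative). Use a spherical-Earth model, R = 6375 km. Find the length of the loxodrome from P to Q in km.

Δψ = ln[tan(π/4+φ₂/2)/tan(π/4+φ₁/2)] = +0.2083;  Δφ = +0.2077 rad,  Δλ = -2.1298 rad
q = Δφ/Δψ = 0.9971
d = R·√(Δφ² + q²Δλ²) = 6375·2.13385 = 13603 km

13603 km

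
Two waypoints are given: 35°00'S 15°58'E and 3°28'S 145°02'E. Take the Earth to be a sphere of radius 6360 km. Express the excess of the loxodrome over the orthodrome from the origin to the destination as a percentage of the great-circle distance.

Great circle: σ = 2.0722 rad → d_gc = Rσ = 13178.9 km
Rhumb: Δφ = +0.5504, Δλ = +2.2526, Δψ = +0.5923, q = Δφ/Δψ = 0.9292 → d_rh = R√(Δφ²+q²Δλ²) = 13764.9 km
Excess = (13764.9 − 13178.9) / 13178.9 = 586.0 / 13178.9 = 4.447% ≈ 4.4%

4.4%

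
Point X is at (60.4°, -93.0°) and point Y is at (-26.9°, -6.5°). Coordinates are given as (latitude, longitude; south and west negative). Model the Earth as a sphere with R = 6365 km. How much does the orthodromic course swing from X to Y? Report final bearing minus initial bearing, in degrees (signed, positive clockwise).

Initial bearing θ₁ = atan2(sin Δλ cos φ₂, cos φ₁ sin φ₂ − sin φ₁ cos φ₂ cos Δλ) = 106.92°
Final bearing θ₂ = (initial bearing from the destination back to the start) + 180° = 148.00°
Δθ = θ₂ − θ₁ = +41.1°

+41.1°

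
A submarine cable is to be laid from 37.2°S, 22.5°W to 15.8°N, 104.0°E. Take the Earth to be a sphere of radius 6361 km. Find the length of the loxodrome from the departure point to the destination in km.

14507 km

Rhumb course C = atan2(Δλ, Δψ) with Δψ = ln[tan(π/4+φ₂/2)/tan(π/4+φ₁/2)] = +0.9797, Δλ = +2.2078 → C = 66.07°
d = R·|Δφ| / |cos C| = 6361·0.92502 / 0.40559 = 14507 km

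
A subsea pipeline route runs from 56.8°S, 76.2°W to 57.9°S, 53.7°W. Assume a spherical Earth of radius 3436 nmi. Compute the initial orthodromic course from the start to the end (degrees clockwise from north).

N = sin Δλ·cos φ₂ = +0.2034;  D = cos φ₁ sin φ₂ − sin φ₁ cos φ₂ cos Δλ = -0.0530
initial course = atan2(N, D) = 104.62°

104.6°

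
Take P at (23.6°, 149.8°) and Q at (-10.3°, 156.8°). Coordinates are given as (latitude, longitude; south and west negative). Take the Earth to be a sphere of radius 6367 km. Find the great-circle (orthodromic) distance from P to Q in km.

cos σ = sin φ₁ sin φ₂ + cos φ₁ cos φ₂ cos Δλ
      = sin(23.60°)sin(-10.30°) + cos(23.60°)cos(-10.30°)cos(7.00°) = 0.8233
σ = 34.584° → d = Rσ = 6367·0.60361 = 3843 km

3843 km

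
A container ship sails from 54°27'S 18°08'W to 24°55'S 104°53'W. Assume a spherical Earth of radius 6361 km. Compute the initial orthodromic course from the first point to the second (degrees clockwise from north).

N = sin Δλ·cos φ₂ = -0.9055;  D = cos φ₁ sin φ₂ − sin φ₁ cos φ₂ cos Δλ = -0.2031
initial course = atan2(N, D) = 257.36°

257.4°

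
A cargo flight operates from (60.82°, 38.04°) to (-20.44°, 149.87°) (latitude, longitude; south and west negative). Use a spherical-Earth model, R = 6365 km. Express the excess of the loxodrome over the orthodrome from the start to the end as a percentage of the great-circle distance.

4.2%

Great circle: σ = 2.0655 rad → d_gc = Rσ = 13147.1 km
Rhumb: Δφ = -1.4183, Δλ = +1.9518, Δψ = -1.7105, q = Δφ/Δψ = 0.8291 → d_rh = R√(Δφ²+q²Δλ²) = 13696.5 km
Excess = (13696.5 − 13147.1) / 13147.1 = 549.4 / 13147.1 = 4.18% ≈ 4.2%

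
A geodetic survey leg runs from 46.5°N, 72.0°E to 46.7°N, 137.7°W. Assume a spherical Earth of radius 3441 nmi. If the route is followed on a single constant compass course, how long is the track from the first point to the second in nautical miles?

Δψ = ln[tan(π/4+φ₂/2)/tan(π/4+φ₁/2)] = +0.0051;  Δφ = +0.0035 rad,  Δλ = +2.6232 rad
q = Δφ/Δψ = 0.6871
d = R·√(Δφ² + q²Δλ²) = 3441·1.80239 = 6202 nmi

6202 nmi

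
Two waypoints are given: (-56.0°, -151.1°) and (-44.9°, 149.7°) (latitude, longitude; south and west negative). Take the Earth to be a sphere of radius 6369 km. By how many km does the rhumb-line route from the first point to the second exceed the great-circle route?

Great circle: cos σ = sin φ₁ sin φ₂ + cos φ₁ cos φ₂ cos Δλ,  σ = 0.6632 rad → d_gc = 4224.1 km
Rhumb line: Δψ = +0.3061, q = Δφ/Δψ = 0.6328, d_rh = R√(Δφ²+q²Δλ²) = 4343.3 km
Excess = 4343.3 − 4224.1 = 119.2 ≈ 119 km

119 km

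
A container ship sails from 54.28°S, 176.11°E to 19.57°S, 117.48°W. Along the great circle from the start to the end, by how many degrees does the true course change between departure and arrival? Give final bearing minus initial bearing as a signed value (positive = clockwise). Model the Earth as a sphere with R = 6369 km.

-44.8°

Initial bearing θ₁ = atan2(sin Δλ cos φ₂, cos φ₁ sin φ₂ − sin φ₁ cos φ₂ cos Δλ) = 82.70°
Final bearing θ₂ = (initial bearing from the destination back to the start) + 180° = 37.92°
Δθ = θ₂ − θ₁ = -44.8°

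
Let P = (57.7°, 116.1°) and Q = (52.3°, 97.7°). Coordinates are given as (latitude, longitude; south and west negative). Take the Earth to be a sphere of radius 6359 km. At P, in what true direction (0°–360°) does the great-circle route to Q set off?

250.7°

θ = atan2( sin Δλ·cos φ₂ ,  cos φ₁ sin φ₂ − sin φ₁ cos φ₂ cos Δλ )
  = atan2(-0.1930, -0.0677) = 250.68°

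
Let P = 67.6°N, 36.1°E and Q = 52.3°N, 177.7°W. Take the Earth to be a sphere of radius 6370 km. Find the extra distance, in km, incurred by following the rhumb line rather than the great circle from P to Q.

Great circle: cos σ = sin φ₁ sin φ₂ + cos φ₁ cos φ₂ cos Δλ,  σ = 1.0029 rad → d_gc = 6388.4 km
Rhumb line: Δψ = -0.5448, q = Δφ/Δψ = 0.4902, d_rh = R√(Δφ²+q²Δλ²) = 8147.1 km
Excess = 8147.1 − 6388.4 = 1758.7 ≈ 1759 km

1759 km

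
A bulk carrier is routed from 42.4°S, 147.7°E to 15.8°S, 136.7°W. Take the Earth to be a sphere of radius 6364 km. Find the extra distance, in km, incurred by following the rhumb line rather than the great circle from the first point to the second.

Great circle: cos σ = sin φ₁ sin φ₂ + cos φ₁ cos φ₂ cos Δλ,  σ = 1.2022 rad → d_gc = 7650.8 km
Rhumb line: Δψ = +0.5393, q = Δφ/Δψ = 0.8609, d_rh = R√(Δφ²+q²Δλ²) = 7809.6 km
Excess = 7809.6 − 7650.8 = 158.8 ≈ 159 km

159 km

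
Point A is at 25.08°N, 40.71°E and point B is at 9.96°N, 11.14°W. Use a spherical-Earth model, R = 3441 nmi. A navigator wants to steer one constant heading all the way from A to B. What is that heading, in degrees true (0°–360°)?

Δψ = ln[tan(π/4+φ₂/2)/tan(π/4+φ₁/2)] = -0.2777
Δλ = -0.9050 rad (taken the short way round)
course = atan2(Δλ, Δψ) = 252.94°

252.9°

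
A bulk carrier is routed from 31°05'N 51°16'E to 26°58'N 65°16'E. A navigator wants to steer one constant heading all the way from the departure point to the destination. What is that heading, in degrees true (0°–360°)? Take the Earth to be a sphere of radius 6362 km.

108.6°

Δψ = ln[tan(π/4+φ₂/2)/tan(π/4+φ₁/2)] = -0.0822
Δλ = +0.2443 rad (taken the short way round)
course = atan2(Δλ, Δψ) = 108.59°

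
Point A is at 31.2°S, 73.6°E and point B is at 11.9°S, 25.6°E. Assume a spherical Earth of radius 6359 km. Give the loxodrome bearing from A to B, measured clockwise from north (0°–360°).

Δψ = ln[tan(π/4+φ₂/2)/tan(π/4+φ₁/2)] = +0.3644
Δλ = -0.8378 rad (taken the short way round)
course = atan2(Δλ, Δψ) = 293.51°

293.5°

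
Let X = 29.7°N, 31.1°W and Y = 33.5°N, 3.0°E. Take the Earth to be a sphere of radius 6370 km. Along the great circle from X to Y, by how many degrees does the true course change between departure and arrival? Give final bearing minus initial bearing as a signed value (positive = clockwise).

+18.3°

At departure: θ₁ = atan2(sin Δλ cos φ₂, cos φ₁ sin φ₂ − sin φ₁ cos φ₂ cos Δλ) = 73.63°
At arrival: θ₂ = atan2(sin Δλ cos φ₁, −cos φ₂ sin φ₁ + sin φ₂ cos φ₁ cos Δλ) = 91.90°
Δθ = θ₂ − θ₁ = +18.3°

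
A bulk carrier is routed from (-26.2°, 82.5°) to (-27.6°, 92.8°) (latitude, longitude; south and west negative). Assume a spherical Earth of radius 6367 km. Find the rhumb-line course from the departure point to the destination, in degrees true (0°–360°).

Δψ = ln[tan(π/4+φ₂/2)/tan(π/4+φ₁/2)] = -0.0274
Δλ = +0.1798 rad (taken the short way round)
course = atan2(Δλ, Δψ) = 98.67°

98.7°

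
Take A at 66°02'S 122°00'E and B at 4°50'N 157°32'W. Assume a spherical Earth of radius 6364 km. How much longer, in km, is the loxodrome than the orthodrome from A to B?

Great circle: cos σ = sin φ₁ sin φ₂ + cos φ₁ cos φ₂ cos Δλ,  σ = 1.5808 rad → d_gc = 10059.9 km
Rhumb line: Δψ = +1.6344, q = Δφ/Δψ = 0.7567, d_rh = R√(Δφ²+q²Δλ²) = 10378.0 km
Excess = 10378.0 − 10059.9 = 318.1 ≈ 318 km

318 km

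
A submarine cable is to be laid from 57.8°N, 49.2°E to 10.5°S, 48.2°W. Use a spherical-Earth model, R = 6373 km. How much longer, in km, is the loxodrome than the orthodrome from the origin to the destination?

381 km

Great circle: cos σ = sin φ₁ sin φ₂ + cos φ₁ cos φ₂ cos Δλ,  σ = 1.7943 rad → d_gc = 11435.3 km
Rhumb line: Δψ = -1.4269, q = Δφ/Δψ = 0.8354, d_rh = R√(Δφ²+q²Δλ²) = 11816.6 km
Excess = 11816.6 − 11435.3 = 381.3 ≈ 381 km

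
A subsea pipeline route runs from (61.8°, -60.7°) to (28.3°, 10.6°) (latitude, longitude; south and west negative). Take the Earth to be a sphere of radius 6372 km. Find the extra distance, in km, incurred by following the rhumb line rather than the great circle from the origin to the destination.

Great circle: cos σ = sin φ₁ sin φ₂ + cos φ₁ cos φ₂ cos Δλ,  σ = 0.9870 rad → d_gc = 6289.0 km
Rhumb line: Δψ = -0.8662, q = Δφ/Δψ = 0.6750, d_rh = R√(Δφ²+q²Δλ²) = 6521.1 km
Excess = 6521.1 − 6289.0 = 232.1 ≈ 232 km

232 km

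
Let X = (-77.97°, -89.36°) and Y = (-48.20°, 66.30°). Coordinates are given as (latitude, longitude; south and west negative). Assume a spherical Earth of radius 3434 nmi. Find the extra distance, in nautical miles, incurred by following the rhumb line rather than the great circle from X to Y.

993 nmi

Great circle: cos σ = sin φ₁ sin φ₂ + cos φ₁ cos φ₂ cos Δλ,  σ = 0.9241 rad → d_gc = 3173.5 nmi
Rhumb line: Δψ = +1.2876, q = Δφ/Δψ = 0.4035, d_rh = R√(Δφ²+q²Δλ²) = 4166.1 nmi
Excess = 4166.1 − 3173.5 = 992.6 ≈ 993 nmi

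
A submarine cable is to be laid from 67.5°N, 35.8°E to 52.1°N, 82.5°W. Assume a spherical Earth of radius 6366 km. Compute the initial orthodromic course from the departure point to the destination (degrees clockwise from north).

N = sin Δλ·cos φ₂ = -0.5409;  D = cos φ₁ sin φ₂ − sin φ₁ cos φ₂ cos Δλ = +0.5710
initial course = atan2(N, D) = 316.55°

316.6°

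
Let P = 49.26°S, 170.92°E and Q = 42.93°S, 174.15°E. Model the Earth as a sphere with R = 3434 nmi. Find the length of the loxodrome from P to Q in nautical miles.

402 nmi

Δψ = ln[tan(π/4+φ₂/2)/tan(π/4+φ₁/2)] = +0.1596;  Δφ = +0.1105 rad,  Δλ = +0.0564 rad
q = Δφ/Δψ = 0.6923
d = R·√(Δφ² + q²Δλ²) = 3434·0.11717 = 402 nmi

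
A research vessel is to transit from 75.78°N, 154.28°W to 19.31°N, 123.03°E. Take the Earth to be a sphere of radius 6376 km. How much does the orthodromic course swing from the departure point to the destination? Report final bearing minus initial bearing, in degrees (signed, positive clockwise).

-72.8°

At departure: θ₁ = atan2(sin Δλ cos φ₂, cos φ₁ sin φ₂ − sin φ₁ cos φ₂ cos Δλ) = 267.85°
At arrival: θ₂ = atan2(sin Δλ cos φ₁, −cos φ₂ sin φ₁ + sin φ₂ cos φ₁ cos Δλ) = 195.08°
Δθ = θ₂ − θ₁ = -72.8°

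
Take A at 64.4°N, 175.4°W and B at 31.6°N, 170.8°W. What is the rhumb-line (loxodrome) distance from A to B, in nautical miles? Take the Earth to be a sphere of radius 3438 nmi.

1976 nmi

Rhumb course C = atan2(Δλ, Δψ) with Δψ = ln[tan(π/4+φ₂/2)/tan(π/4+φ₁/2)] = -0.9001, Δλ = +0.0803 → C = 174.90°
d = R·|Δφ| / |cos C| = 3438·0.57247 / 0.99605 = 1976 nmi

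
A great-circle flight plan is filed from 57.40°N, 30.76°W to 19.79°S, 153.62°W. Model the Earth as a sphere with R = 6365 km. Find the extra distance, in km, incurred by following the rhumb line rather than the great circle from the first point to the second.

Great circle: cos σ = sin φ₁ sin φ₂ + cos φ₁ cos φ₂ cos Δλ,  σ = 2.1655 rad → d_gc = 13783.7 km
Rhumb line: Δψ = -1.5820, q = Δφ/Δψ = 0.8516, d_rh = R√(Δφ²+q²Δλ²) = 14443.6 km
Excess = 14443.6 − 13783.7 = 659.9 ≈ 660 km

660 km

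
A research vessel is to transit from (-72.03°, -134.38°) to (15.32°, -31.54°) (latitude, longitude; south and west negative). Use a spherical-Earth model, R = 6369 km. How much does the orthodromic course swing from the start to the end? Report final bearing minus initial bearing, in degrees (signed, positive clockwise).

At departure: θ₁ = atan2(sin Δλ cos φ₂, cos φ₁ sin φ₂ − sin φ₁ cos φ₂ cos Δλ) = 97.41°
At arrival: θ₂ = atan2(sin Δλ cos φ₁, −cos φ₂ sin φ₁ + sin φ₂ cos φ₁ cos Δλ) = 18.49°
Δθ = θ₂ − θ₁ = -78.9°

-78.9°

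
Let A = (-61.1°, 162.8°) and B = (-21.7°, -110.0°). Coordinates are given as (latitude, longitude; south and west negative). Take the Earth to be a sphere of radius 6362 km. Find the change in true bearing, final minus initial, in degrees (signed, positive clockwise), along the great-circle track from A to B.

-67.6°

At departure: θ₁ = atan2(sin Δλ cos φ₂, cos φ₁ sin φ₂ − sin φ₁ cos φ₂ cos Δλ) = 98.52°
At arrival: θ₂ = atan2(sin Δλ cos φ₁, −cos φ₂ sin φ₁ + sin φ₂ cos φ₁ cos Δλ) = 30.96°
Δθ = θ₂ − θ₁ = -67.6°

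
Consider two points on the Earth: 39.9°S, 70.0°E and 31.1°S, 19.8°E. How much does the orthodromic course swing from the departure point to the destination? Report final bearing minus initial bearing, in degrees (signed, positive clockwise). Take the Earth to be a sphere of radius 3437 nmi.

+30.5°

Initial bearing θ₁ = atan2(sin Δλ cos φ₂, cos φ₁ sin φ₂ − sin φ₁ cos φ₂ cos Δλ) = 266.11°
Final bearing θ₂ = (initial bearing from the destination back to the start) + 180° = 296.63°
Δθ = θ₂ − θ₁ = +30.5°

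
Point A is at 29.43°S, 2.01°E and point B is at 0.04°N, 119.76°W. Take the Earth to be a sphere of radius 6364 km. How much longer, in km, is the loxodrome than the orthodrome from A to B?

295 km

Great circle: cos σ = sin φ₁ sin φ₂ + cos φ₁ cos φ₂ cos Δλ,  σ = 2.0476 rad → d_gc = 13030.7 km
Rhumb line: Δψ = +0.5385, q = Δφ/Δψ = 0.9551, d_rh = R√(Δφ²+q²Δλ²) = 13325.8 km
Excess = 13325.8 − 13030.7 = 295.1 ≈ 295 km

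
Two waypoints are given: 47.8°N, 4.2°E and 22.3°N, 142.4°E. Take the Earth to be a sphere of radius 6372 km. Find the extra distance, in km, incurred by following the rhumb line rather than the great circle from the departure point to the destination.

Great circle: cos σ = sin φ₁ sin φ₂ + cos φ₁ cos φ₂ cos Δλ,  σ = 1.7540 rad → d_gc = 11176.6 km
Rhumb line: Δψ = -0.5528, q = Δφ/Δψ = 0.8050, d_rh = R√(Δφ²+q²Δλ²) = 12694.0 km
Excess = 12694.0 − 11176.6 = 1517.4 ≈ 1517 km

1517 km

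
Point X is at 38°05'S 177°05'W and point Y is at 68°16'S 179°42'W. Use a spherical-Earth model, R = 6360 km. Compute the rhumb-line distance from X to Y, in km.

3354 km

Δψ = ln[tan(π/4+φ₂/2)/tan(π/4+φ₁/2)] = -0.9306;  Δφ = -0.5268 rad,  Δλ = -0.0457 rad
q = Δφ/Δψ = 0.5661
d = R·√(Δφ² + q²Δλ²) = 6360·0.52743 = 3354 km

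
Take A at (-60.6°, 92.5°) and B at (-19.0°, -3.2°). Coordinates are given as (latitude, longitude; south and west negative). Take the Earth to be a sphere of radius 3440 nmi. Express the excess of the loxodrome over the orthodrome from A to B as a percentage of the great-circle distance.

6.2%

Great circle: σ = 1.3310 rad → d_gc = Rσ = 4578.5 nmi
Rhumb: Δφ = +0.7261, Δλ = -1.6703, Δψ = +1.0002, q = Δφ/Δψ = 0.7259 → d_rh = R√(Δφ²+q²Δλ²) = 4861.4 nmi
Excess = (4861.4 − 4578.5) / 4578.5 = 282.9 / 4578.5 = 6.18% ≈ 6.2%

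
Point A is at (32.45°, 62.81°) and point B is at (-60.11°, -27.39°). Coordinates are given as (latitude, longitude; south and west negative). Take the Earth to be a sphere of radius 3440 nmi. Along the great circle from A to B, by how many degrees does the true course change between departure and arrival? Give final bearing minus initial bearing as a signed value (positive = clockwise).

+38.3°

At departure: θ₁ = atan2(sin Δλ cos φ₂, cos φ₁ sin φ₂ − sin φ₁ cos φ₂ cos Δλ) = 214.29°
At arrival: θ₂ = atan2(sin Δλ cos φ₁, −cos φ₂ sin φ₁ + sin φ₂ cos φ₁ cos Δλ) = 252.58°
Δθ = θ₂ − θ₁ = +38.3°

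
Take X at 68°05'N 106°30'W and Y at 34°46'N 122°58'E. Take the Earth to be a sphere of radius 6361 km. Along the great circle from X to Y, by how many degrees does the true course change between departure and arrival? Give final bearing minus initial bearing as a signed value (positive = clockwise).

Initial bearing θ₁ = atan2(sin Δλ cos φ₂, cos φ₁ sin φ₂ − sin φ₁ cos φ₂ cos Δλ) = 318.60°
Final bearing θ₂ = (initial bearing from the destination back to the start) + 180° = 197.49°
Δθ = θ₂ − θ₁ = -121.1°

-121.1°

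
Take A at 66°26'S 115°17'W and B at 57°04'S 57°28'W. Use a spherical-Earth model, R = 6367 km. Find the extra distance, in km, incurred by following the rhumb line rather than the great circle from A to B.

Great circle: cos σ = sin φ₁ sin φ₂ + cos φ₁ cos φ₂ cos Δλ,  σ = 0.4841 rad → d_gc = 3082.5 km
Rhumb line: Δψ = +0.3485, q = Δφ/Δψ = 0.4691, d_rh = R√(Δφ²+q²Δλ²) = 3188.6 km
Excess = 3188.6 − 3082.5 = 106.1 ≈ 106 km

106 km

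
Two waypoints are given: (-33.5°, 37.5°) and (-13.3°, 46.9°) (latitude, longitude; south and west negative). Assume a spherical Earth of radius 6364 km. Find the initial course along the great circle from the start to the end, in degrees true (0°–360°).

N = sin Δλ·cos φ₂ = +0.1589;  D = cos φ₁ sin φ₂ − sin φ₁ cos φ₂ cos Δλ = +0.3381
initial course = atan2(N, D) = 25.18°

25.2°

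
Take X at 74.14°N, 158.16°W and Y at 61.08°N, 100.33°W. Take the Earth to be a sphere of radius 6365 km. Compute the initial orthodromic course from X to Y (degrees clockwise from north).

θ = atan2( sin Δλ·cos φ₂ ,  cos φ₁ sin φ₂ − sin φ₁ cos φ₂ cos Δλ )
  = atan2(+0.4093, -0.0085) = 91.19°

91.2°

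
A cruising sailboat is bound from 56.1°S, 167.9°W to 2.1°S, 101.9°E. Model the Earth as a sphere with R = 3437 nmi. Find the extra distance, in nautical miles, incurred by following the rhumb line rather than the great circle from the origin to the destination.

186 nmi

Great circle: cos σ = sin φ₁ sin φ₂ + cos φ₁ cos φ₂ cos Δλ,  σ = 1.5423 rad → d_gc = 5301.0 nmi
Rhumb line: Δψ = +1.1515, q = Δφ/Δψ = 0.8185, d_rh = R√(Δφ²+q²Δλ²) = 5486.8 nmi
Excess = 5486.8 − 5301.0 = 185.8 ≈ 186 nmi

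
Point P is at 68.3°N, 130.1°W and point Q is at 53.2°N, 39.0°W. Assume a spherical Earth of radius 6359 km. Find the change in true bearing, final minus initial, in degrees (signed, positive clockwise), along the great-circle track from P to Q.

At departure: θ₁ = atan2(sin Δλ cos φ₂, cos φ₁ sin φ₂ − sin φ₁ cos φ₂ cos Δλ) = 62.88°
At arrival: θ₂ = atan2(sin Δλ cos φ₁, −cos φ₂ sin φ₁ + sin φ₂ cos φ₁ cos Δλ) = 146.68°
Δθ = θ₂ − θ₁ = +83.8°

+83.8°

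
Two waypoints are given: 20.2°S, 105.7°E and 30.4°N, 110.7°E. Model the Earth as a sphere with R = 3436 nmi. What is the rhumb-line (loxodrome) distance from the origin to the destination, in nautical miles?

3048 nmi

Rhumb course C = atan2(Δλ, Δψ) with Δψ = ln[tan(π/4+φ₂/2)/tan(π/4+φ₁/2)] = +0.9175, Δλ = +0.0873 → C = 5.43°
d = R·|Δφ| / |cos C| = 3436·0.88314 / 0.99551 = 3048 nmi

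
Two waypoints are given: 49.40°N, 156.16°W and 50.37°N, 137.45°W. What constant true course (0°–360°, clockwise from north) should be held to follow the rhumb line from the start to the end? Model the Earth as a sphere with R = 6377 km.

Meridional parts: M(φ₁)=+0.9945, M(φ₂)=+1.0208 → ΔM = +0.0263;  Δλ = +0.3266 rad
tan C = Δλ / ΔM = +12.4276 → C = 85.40°

85.4°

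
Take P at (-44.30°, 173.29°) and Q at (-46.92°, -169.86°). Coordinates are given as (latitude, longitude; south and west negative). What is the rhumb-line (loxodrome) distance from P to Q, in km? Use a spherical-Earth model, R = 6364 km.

Rhumb course C = atan2(Δλ, Δψ) with Δψ = ln[tan(π/4+φ₂/2)/tan(π/4+φ₁/2)] = -0.0654, Δλ = +0.2941 → C = 102.53°
d = R·|Δφ| / |cos C| = 6364·0.04573 / 0.21703 = 1341 km

1341 km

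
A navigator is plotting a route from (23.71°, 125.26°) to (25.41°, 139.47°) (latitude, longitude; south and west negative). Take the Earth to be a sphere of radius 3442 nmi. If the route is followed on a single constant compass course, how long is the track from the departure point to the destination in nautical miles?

Rhumb course C = atan2(Δλ, Δψ) with Δψ = ln[tan(π/4+φ₂/2)/tan(π/4+φ₁/2)] = +0.0326, Δλ = +0.2480 → C = 82.51°
d = R·|Δφ| / |cos C| = 3442·0.02967 / 0.13042 = 783 nmi

783 nmi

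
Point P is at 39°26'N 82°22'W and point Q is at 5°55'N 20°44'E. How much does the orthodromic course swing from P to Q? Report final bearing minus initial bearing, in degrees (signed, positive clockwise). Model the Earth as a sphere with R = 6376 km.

+53.8°

At departure: θ₁ = atan2(sin Δλ cos φ₂, cos φ₁ sin φ₂ − sin φ₁ cos φ₂ cos Δλ) = 77.05°
At arrival: θ₂ = atan2(sin Δλ cos φ₁, −cos φ₂ sin φ₁ + sin φ₂ cos φ₁ cos Δλ) = 130.82°
Δθ = θ₂ − θ₁ = +53.8°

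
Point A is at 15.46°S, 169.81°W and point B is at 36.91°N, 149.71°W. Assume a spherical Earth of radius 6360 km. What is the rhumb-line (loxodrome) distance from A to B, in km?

6184 km

Rhumb course C = atan2(Δλ, Δψ) with Δψ = ln[tan(π/4+φ₂/2)/tan(π/4+φ₁/2)] = +0.9672, Δλ = +0.3508 → C = 19.94°
d = R·|Δφ| / |cos C| = 6360·0.91403 / 0.94007 = 6184 km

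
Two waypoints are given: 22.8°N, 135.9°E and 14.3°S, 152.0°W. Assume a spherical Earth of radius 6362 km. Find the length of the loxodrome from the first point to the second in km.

8858 km

Δψ = ln[tan(π/4+φ₂/2)/tan(π/4+φ₁/2)] = -0.6611;  Δφ = -0.6475 rad,  Δλ = +1.2584 rad
q = Δφ/Δψ = 0.9795
d = R·√(Δφ² + q²Δλ²) = 6362·1.39229 = 8858 km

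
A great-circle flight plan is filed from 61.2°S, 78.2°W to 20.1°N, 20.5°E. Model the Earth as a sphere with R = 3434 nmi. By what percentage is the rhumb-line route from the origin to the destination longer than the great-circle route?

Great circle: σ = 1.9494 rad → d_gc = Rσ = 6694.1 nmi
Rhumb: Δφ = +1.4190, Δλ = +1.7226, Δψ = +1.7179, q = Δφ/Δψ = 0.8260 → d_rh = R√(Δφ²+q²Δλ²) = 6900.6 nmi
Excess = (6900.6 − 6694.1) / 6694.1 = 206.5 / 6694.1 = 3.08% ≈ 3.1%

3.1%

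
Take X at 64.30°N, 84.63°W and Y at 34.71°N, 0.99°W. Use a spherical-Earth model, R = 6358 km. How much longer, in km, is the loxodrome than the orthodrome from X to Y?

Great circle: cos σ = sin φ₁ sin φ₂ + cos φ₁ cos φ₂ cos Δλ,  σ = 0.9853 rad → d_gc = 6264.8 km
Rhumb line: Δψ = -0.8312, q = Δφ/Δψ = 0.6213, d_rh = R√(Δφ²+q²Δλ²) = 6635.7 km
Excess = 6635.7 − 6264.8 = 370.9 ≈ 371 km

371 km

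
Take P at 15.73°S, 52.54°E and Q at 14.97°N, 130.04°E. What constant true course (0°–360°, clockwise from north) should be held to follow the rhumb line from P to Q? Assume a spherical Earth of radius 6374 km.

Meridional parts: M(φ₁)=-0.2781, M(φ₂)=+0.2643 → ΔM = +0.5424;  Δλ = +1.3526 rad
tan C = Δλ / ΔM = +2.4940 → C = 68.15°

68.2°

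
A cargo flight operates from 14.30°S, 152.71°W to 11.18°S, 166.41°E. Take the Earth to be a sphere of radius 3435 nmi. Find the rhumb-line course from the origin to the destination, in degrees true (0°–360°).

Δψ = ln[tan(π/4+φ₂/2)/tan(π/4+φ₁/2)] = +0.0558
Δλ = -0.7135 rad (taken the short way round)
course = atan2(Δλ, Δψ) = 274.47°

274.5°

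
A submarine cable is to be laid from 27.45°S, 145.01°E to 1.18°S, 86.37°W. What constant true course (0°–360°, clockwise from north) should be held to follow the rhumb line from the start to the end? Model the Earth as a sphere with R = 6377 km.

78.0°

Meridional parts: M(φ₁)=-0.4985, M(φ₂)=-0.0206 → ΔM = +0.4780;  Δλ = +2.2448 rad
tan C = Δλ / ΔM = +4.6968 → C = 77.98°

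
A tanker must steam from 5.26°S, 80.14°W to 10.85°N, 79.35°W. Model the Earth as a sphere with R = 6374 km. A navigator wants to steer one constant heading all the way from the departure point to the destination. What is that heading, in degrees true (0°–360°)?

Δψ = ln[tan(π/4+φ₂/2)/tan(π/4+φ₁/2)] = +0.2824
Δλ = +0.0138 rad (taken the short way round)
course = atan2(Δλ, Δψ) = 2.79°

2.8°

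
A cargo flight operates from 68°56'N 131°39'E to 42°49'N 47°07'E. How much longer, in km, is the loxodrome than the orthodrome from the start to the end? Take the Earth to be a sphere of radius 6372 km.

Great circle: cos σ = sin φ₁ sin φ₂ + cos φ₁ cos φ₂ cos Δλ,  σ = 0.8508 rad → d_gc = 5421.6 km
Rhumb line: Δψ = -0.8539, q = Δφ/Δψ = 0.5338, d_rh = R√(Δφ²+q²Δλ²) = 5798.6 km
Excess = 5798.6 − 5421.6 = 377.0 ≈ 377 km

377 km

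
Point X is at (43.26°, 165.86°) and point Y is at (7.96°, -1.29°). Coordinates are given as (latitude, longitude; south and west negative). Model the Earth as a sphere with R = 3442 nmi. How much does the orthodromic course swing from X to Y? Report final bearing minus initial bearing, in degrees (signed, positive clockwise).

-152.1°

At departure: θ₁ = atan2(sin Δλ cos φ₂, cos φ₁ sin φ₂ − sin φ₁ cos φ₂ cos Δλ) = 343.89°
At arrival: θ₂ = atan2(sin Δλ cos φ₁, −cos φ₂ sin φ₁ + sin φ₂ cos φ₁ cos Δλ) = 191.77°
Δθ = θ₂ − θ₁ = -152.1°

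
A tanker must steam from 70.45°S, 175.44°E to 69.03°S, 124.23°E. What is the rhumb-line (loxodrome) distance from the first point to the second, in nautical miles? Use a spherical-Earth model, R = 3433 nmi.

Rhumb course C = atan2(Δλ, Δψ) with Δψ = ln[tan(π/4+φ₂/2)/tan(π/4+φ₁/2)] = +0.0716, Δλ = -0.8938 → C = 274.58°
d = R·|Δφ| / |cos C| = 3433·0.02478 / 0.07985 = 1065 nmi

1065 nmi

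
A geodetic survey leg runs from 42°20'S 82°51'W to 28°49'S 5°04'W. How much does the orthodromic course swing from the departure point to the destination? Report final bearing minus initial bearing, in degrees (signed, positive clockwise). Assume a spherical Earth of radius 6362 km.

At departure: θ₁ = atan2(sin Δλ cos φ₂, cos φ₁ sin φ₂ − sin φ₁ cos φ₂ cos Δλ) = 105.13°
At arrival: θ₂ = atan2(sin Δλ cos φ₁, −cos φ₂ sin φ₁ + sin φ₂ cos φ₁ cos Δλ) = 54.54°
Δθ = θ₂ − θ₁ = -50.6°

-50.6°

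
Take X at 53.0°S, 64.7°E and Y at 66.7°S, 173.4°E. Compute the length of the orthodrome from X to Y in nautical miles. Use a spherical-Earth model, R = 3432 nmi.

cos σ = sin φ₁ sin φ₂ + cos φ₁ cos φ₂ cos Δλ
      = sin(-53.00°)sin(-66.70°) + cos(-53.00°)cos(-66.70°)cos(108.70°) = 0.6572
σ = 48.915° → d = Rσ = 3432·0.85372 = 2930 nmi

2930 nmi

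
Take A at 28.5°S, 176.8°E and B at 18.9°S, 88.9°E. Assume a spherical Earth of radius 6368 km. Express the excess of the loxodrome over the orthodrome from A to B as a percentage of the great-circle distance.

Great circle: σ = 1.3847 rad → d_gc = Rσ = 8817.8 km
Rhumb: Δφ = +0.1676, Δλ = -1.5341, Δψ = +0.1833, q = Δφ/Δψ = 0.9142 → d_rh = R√(Δφ²+q²Δλ²) = 8994.5 km
Excess = (8994.5 − 8817.8) / 8817.8 = 176.7 / 8817.8 = 2.00% ≈ 2.0%

2.0%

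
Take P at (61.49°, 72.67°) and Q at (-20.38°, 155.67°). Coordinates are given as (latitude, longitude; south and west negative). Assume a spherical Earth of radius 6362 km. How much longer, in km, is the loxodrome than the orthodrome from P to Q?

Great circle: cos σ = sin φ₁ sin φ₂ + cos φ₁ cos φ₂ cos Δλ,  σ = 1.8250 rad → d_gc = 11610.7 km
Rhumb line: Δψ = -1.7336, q = Δφ/Δψ = 0.8242, d_rh = R√(Δφ²+q²Δλ²) = 11846.6 km
Excess = 11846.6 − 11610.7 = 235.9 ≈ 236 km

236 km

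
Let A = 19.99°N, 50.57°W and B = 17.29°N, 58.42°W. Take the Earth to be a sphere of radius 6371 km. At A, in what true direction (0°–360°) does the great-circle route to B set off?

251.3°

N = sin Δλ·cos φ₂ = -0.1304;  D = cos φ₁ sin φ₂ − sin φ₁ cos φ₂ cos Δλ = -0.0440
initial course = atan2(N, D) = 251.34°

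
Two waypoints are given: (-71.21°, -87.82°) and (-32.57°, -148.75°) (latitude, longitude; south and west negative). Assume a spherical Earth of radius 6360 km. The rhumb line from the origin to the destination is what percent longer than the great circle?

3.2%

Great circle: σ = 0.8743 rad → d_gc = Rσ = 5560.6 km
Rhumb: Δφ = +0.6744, Δλ = -1.0634, Δψ = +1.1972, q = Δφ/Δψ = 0.5633 → d_rh = R√(Δφ²+q²Δλ²) = 5736.9 km
Excess = (5736.9 − 5560.6) / 5560.6 = 176.3 / 5560.6 = 3.17% ≈ 3.2%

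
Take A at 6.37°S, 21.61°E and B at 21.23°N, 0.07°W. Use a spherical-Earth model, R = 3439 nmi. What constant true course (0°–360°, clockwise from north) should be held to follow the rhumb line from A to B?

322.4°

Meridional parts: M(φ₁)=-0.1114, M(φ₂)=+0.3793 → ΔM = +0.4907;  Δλ = -0.3784 rad
tan C = Δλ / ΔM = -0.7711 → C = 322.36°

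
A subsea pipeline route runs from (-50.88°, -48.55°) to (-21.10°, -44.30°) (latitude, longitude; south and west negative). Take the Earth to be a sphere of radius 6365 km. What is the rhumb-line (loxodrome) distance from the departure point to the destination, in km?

3329 km

Δψ = ln[tan(π/4+φ₂/2)/tan(π/4+φ₁/2)] = +0.6579;  Δφ = +0.5198 rad,  Δλ = +0.0742 rad
q = Δφ/Δψ = 0.7900
d = R·√(Δφ² + q²Δλ²) = 6365·0.52305 = 3329 km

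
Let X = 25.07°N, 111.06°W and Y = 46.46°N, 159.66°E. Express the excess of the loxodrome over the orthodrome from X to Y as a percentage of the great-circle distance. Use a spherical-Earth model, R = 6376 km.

Great circle: σ = 1.2503 rad → d_gc = Rσ = 7972.2 km
Rhumb: Δφ = +0.3733, Δλ = -1.5582, Δψ = +0.4657, q = Δφ/Δψ = 0.8017 → d_rh = R√(Δφ²+q²Δλ²) = 8313.3 km
Excess = (8313.3 − 7972.2) / 7972.2 = 341.1 / 7972.2 = 4.28% ≈ 4.3%

4.3%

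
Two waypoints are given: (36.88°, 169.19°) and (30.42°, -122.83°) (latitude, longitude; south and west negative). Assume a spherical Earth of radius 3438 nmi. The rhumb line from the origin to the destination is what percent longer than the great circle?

Great circle: σ = 0.9734 rad → d_gc = Rσ = 3346.6 nmi
Rhumb: Δφ = -0.1127, Δλ = +1.1865, Δψ = -0.1356, q = Δφ/Δψ = 0.8316 → d_rh = R√(Δφ²+q²Δλ²) = 3414.3 nmi
Excess = (3414.3 − 3346.6) / 3346.6 = 67.7 / 3346.6 = 2.02% ≈ 2.0%

2.0%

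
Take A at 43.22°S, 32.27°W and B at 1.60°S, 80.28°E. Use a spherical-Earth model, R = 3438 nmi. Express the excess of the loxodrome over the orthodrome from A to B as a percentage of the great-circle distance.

3.9%

Great circle: σ = 1.8341 rad → d_gc = Rσ = 6305.5 nmi
Rhumb: Δφ = +0.7264, Δλ = +1.9644, Δψ = +0.8102, q = Δφ/Δψ = 0.8966 → d_rh = R√(Δφ²+q²Δλ²) = 6550.0 nmi
Excess = (6550.0 − 6305.5) / 6305.5 = 244.5 / 6305.5 = 3.88% ≈ 3.9%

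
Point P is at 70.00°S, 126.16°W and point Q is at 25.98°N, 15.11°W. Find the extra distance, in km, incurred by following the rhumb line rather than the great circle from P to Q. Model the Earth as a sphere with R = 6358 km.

Great circle: cos σ = sin φ₁ sin φ₂ + cos φ₁ cos φ₂ cos Δλ,  σ = 2.1201 rad → d_gc = 13479.4 km
Rhumb line: Δψ = +2.2052, q = Δφ/Δψ = 0.7596, d_rh = R√(Δφ²+q²Δλ²) = 14179.7 km
Excess = 14179.7 − 13479.4 = 700.3 ≈ 700 km

700 km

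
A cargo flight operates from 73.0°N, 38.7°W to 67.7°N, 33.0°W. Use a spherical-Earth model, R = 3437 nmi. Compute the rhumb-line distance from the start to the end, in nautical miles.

338 nmi

Rhumb course C = atan2(Δλ, Δψ) with Δψ = ln[tan(π/4+φ₂/2)/tan(π/4+φ₁/2)] = -0.2767, Δλ = +0.0995 → C = 160.23°
d = R·|Δφ| / |cos C| = 3437·0.09250 / 0.94104 = 338 nmi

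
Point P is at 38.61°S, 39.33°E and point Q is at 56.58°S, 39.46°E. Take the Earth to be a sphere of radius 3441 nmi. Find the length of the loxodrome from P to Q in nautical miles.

Δψ = ln[tan(π/4+φ₂/2)/tan(π/4+φ₁/2)] = -0.4717;  Δφ = -0.3136 rad,  Δλ = +0.0023 rad
q = Δφ/Δψ = 0.6649
d = R·√(Δφ² + q²Δλ²) = 3441·0.31364 = 1079 nmi

1079 nmi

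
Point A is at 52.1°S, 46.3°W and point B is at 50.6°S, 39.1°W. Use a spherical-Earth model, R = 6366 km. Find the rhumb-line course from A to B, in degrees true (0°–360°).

Δψ = ln[tan(π/4+φ₂/2)/tan(π/4+φ₁/2)] = +0.0419
Δλ = +0.1257 rad (taken the short way round)
course = atan2(Δλ, Δψ) = 71.55°

71.6°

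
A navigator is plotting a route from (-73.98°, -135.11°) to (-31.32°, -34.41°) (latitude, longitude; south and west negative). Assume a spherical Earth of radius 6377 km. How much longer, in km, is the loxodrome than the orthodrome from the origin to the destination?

673 km

Great circle: cos σ = sin φ₁ sin φ₂ + cos φ₁ cos φ₂ cos Δλ,  σ = 1.0975 rad → d_gc = 6998.5 km
Rhumb line: Δψ = +1.3849, q = Δφ/Δψ = 0.5376, d_rh = R√(Δφ²+q²Δλ²) = 7671.5 km
Excess = 7671.5 − 6998.5 = 673.0 ≈ 673 km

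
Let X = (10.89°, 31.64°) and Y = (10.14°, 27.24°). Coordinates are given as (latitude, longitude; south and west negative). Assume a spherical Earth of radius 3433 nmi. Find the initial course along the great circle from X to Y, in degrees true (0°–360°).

N = sin Δλ·cos φ₂ = -0.0755;  D = cos φ₁ sin φ₂ − sin φ₁ cos φ₂ cos Δλ = -0.0125
initial course = atan2(N, D) = 260.57°

260.6°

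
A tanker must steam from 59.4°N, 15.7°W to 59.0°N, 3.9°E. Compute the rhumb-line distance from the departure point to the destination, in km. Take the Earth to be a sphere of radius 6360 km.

Δψ = ln[tan(π/4+φ₂/2)/tan(π/4+φ₁/2)] = -0.0136;  Δφ = -0.0070 rad,  Δλ = +0.3421 rad
q = Δφ/Δψ = 0.5120
d = R·√(Δφ² + q²Δλ²) = 6360·0.17530 = 1115 km

1115 km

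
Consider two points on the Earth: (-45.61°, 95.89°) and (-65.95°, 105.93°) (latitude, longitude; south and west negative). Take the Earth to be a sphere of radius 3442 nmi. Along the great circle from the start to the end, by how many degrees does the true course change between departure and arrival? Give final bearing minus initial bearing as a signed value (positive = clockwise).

-8.4°

Initial bearing θ₁ = atan2(sin Δλ cos φ₂, cos φ₁ sin φ₂ − sin φ₁ cos φ₂ cos Δλ) = 168.59°
Final bearing θ₂ = (initial bearing from the destination back to the start) + 180° = 160.15°
Δθ = θ₂ − θ₁ = -8.4°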